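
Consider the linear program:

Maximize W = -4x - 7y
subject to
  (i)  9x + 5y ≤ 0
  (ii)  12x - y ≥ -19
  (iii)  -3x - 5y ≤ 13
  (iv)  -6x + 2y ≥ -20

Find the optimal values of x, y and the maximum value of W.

x = 37/18, y = -23/6, maximum W = 335/18

Vertices and W = -4x - 7y:
  (-95/69, 57/23) → W = -817/69
  (25/12, -15/4) → W = 215/12
  (-12/7, -11/7) → W = 125/7
  (37/18, -23/6) → W = 335/18

At the optimal vertex, -3x - 5y = 13 and -6x + 2y = -20.
Solving simultaneously gives x = 37/18, y = -23/6.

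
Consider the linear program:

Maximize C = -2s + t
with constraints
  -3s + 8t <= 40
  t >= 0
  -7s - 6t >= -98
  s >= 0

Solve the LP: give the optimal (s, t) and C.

s = 0, t = 5, maximum C = 5

The optimum lies where -3s + 8t = 40 and s = 0.
Solving simultaneously gives s = 0, t = 5.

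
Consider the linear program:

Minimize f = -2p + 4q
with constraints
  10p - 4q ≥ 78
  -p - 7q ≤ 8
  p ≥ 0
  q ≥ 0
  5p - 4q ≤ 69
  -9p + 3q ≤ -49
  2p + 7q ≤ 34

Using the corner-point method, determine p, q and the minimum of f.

p = 69/5, q = 0, minimum f = -138/5

Feasible corners and f = -2p + 4q:
  (39/5, 0) → f = -78/5
  (341/39, 92/39) → f = -314/39
  (69/5, 0) → f = -138/5
  (619/43, 32/43) → f = -1110/43

The binding constraints are q = 0 and 5p - 4q = 69.
Solving simultaneously gives p = 69/5, q = 0.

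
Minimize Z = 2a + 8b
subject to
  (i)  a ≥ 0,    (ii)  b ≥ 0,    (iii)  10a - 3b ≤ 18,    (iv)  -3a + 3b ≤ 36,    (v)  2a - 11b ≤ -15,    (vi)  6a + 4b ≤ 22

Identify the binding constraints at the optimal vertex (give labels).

Vertices and Z = 2a + 8b:
  (0, 15/11) → Z = 120/11
  (0, 11/2) → Z = 44
  (243/104, 93/52) → Z = 987/52
  (69/29, 56/29) → Z = 586/29

The minimum is at (0, 15/11). Substituting into each constraint, equality holds for (i) and (v); the remaining constraints have slack.

(i) and (v)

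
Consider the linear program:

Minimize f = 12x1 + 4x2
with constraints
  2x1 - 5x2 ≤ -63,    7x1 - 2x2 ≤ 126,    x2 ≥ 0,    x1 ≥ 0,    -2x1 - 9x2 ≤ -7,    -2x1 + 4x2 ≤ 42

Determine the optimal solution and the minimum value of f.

The optimum lies where 2x1 - 5x2 = -63 and -2x1 + 4x2 = 42.
Solving simultaneously gives x1 = 21, x2 = 21.

x1 = 21, x2 = 21, minimum f = 336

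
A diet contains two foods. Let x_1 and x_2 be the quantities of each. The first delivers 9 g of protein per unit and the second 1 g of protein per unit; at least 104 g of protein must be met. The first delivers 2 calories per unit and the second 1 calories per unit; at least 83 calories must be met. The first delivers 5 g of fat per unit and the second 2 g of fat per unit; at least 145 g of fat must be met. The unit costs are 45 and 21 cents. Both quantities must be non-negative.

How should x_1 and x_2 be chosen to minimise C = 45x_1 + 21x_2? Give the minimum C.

x_1 = 3, x_2 = 77, minimum C = 1752

Vertices and C = 45x_1 + 21x_2:
  (0, 104) → C = 2184
  (83/2, 0) → C = 3735/2
  (3, 77) → C = 1752
The feasible region is unbounded (it extends along (0, 1), (1, 0)), but C strictly increases along every unbounded feasible direction, so there is no improving ray and the minimum is attained at a vertex.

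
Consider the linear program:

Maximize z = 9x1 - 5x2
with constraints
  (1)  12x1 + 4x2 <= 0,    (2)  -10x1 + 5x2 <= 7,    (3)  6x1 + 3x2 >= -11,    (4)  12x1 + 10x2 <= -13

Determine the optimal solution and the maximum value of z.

Feasible corners and z = 9x1 - 5x2:
  (11/3, -11) → z = 88
  (13/18, -13/6) → z = 52/3
  (-19/15, -17/15) → z = -86/15
  (-27/32, -23/80) → z = -197/32

The binding constraints are 12x1 + 4x2 = 0 and 6x1 + 3x2 = -11.
Solving simultaneously gives x1 = 11/3, x2 = -11.

x1 = 11/3, x2 = -11, maximum z = 88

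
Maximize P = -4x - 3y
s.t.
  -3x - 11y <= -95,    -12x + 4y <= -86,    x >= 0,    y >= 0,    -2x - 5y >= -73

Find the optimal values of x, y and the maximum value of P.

Corner points and P = -4x - 3y:
  (221/24, 49/8) → P = -1325/24
  (95/3, 0) → P = -380/3
  (361/34, 176/17) → P = -1250/17
  (73/2, 0) → P = -146

At the optimal vertex, -3x - 11y = -95 and -12x + 4y = -86.
Solving simultaneously gives x = 221/24, y = 49/8.

x = 221/24, y = 49/8, maximum P = -1325/24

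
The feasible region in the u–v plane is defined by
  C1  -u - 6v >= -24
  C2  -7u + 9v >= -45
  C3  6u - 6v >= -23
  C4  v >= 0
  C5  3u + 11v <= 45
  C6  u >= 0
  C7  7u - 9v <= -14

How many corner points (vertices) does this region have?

Pairwise boundary intersections that survive every other constraint:
  (1/7, 167/42)
  (6/7, 27/7)
  (0, 23/6)
  (251/104, 357/104)
  (0, 14/9)

5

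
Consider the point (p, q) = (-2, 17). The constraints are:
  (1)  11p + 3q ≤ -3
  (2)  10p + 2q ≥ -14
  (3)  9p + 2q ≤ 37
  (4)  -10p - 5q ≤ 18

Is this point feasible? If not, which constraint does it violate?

not feasible — violates (1)

Constraint (1): 11p + 3q = 29, which is not ≤ -3. All other constraints are satisfied.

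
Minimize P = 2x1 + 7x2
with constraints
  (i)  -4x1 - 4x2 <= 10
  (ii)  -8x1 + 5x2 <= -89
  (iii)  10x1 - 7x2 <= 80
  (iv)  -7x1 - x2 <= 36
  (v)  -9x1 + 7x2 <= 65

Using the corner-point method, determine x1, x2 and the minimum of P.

x1 = 223/6, x2 = 125/3, minimum P = 366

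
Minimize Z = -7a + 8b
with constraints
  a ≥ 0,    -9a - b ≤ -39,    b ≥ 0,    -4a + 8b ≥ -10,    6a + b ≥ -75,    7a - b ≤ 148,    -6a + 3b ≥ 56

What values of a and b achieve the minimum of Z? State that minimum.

Feasible corners and Z = -7a + 8b:
  (0, 39) → Z = 312
  (61/33, 246/11) → Z = 5477/33
  (100/3, 256/3) → Z = 1348/3
The feasible region is unbounded (it extends along (0, 1), (1, 7)), but Z strictly increases along every unbounded feasible direction, so there is no improving ray and the minimum is attained at a vertex.

a = 61/33, b = 246/11, minimum Z = 5477/33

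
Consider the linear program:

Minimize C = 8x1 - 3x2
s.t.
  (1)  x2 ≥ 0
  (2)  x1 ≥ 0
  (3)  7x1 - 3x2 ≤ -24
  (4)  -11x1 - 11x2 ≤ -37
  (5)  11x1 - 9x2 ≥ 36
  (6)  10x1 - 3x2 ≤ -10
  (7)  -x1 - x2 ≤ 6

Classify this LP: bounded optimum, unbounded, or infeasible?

infeasible

The boundaries x1 = 0 and 7x1 - 3x2 = -24 meet at (0, 8), but that point violates 11x1 - 9x2 ≥ 36. Every candidate vertex is excluded by some other constraint, so the feasible region is empty.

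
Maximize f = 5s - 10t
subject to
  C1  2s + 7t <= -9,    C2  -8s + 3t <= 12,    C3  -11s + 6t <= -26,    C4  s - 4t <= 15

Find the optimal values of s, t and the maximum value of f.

The optimum lies where 2s + 7t = -9 and s - 4t = 15.
Solving simultaneously gives s = 23/5, t = -13/5.

s = 23/5, t = -13/5, maximum f = 49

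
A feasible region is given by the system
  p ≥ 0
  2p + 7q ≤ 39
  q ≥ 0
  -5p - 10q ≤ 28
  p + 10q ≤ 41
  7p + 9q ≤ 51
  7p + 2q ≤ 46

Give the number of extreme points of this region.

5

Intersecting each pair of boundary lines and keeping only the points that satisfy every inequality leaves:
  (0, 0)
  (0, 41/10)
  (46/7, 0)
  (141/61, 236/61)
  (312/49, 5/7)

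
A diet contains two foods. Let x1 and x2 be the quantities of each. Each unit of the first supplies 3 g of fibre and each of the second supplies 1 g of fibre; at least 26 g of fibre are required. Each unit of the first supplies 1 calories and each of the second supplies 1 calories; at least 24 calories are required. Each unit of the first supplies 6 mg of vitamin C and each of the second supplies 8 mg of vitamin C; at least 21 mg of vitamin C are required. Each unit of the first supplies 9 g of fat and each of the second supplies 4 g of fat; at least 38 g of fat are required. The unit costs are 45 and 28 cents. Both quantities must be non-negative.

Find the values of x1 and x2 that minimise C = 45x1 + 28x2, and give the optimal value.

Feasible corners and C = 45x1 + 28x2:
  (0, 26) → C = 728
  (24, 0) → C = 1080
  (1, 23) → C = 689
The feasible region is unbounded (it extends along (0, 1), (1, 0)), but C strictly increases along every unbounded feasible direction, so there is no improving ray and the minimum is attained at a vertex.

x1 = 1, x2 = 23, minimum C = 689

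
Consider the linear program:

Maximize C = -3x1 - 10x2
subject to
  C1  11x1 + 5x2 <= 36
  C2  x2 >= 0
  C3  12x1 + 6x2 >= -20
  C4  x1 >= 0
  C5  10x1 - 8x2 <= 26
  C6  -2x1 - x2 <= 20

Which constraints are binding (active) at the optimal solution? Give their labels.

Vertices and C = -3x1 - 10x2:
  (0, 36/5) → C = -72
  (209/69, 37/69) → C = -997/69
  (0, 0) → C = 0
  (13/5, 0) → C = -39/5

The maximum is at (0, 0). Substituting into each constraint, equality holds for C2 and C4; the remaining constraints have slack.

C2 and C4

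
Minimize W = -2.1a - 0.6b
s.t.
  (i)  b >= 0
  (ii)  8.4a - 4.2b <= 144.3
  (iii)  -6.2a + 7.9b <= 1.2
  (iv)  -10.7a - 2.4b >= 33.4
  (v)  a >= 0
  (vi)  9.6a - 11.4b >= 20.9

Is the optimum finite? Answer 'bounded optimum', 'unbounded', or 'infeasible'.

infeasible

The boundaries b = 0 and 8.4a - 4.2b = 144.3 meet at (481/28, 0), but that point violates -10.7a - 2.4b ≥ 33.4. Every candidate vertex is excluded by some other constraint, so the feasible region is empty.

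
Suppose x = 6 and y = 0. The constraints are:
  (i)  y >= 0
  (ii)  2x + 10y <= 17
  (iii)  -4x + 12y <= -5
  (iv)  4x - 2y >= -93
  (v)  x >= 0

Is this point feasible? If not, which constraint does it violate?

(i): 0 ≥ 0 ✓
(ii): 12 ≤ 17 ✓
(iii): -24 ≤ -5 ✓
(iv): 24 ≥ -93 ✓
(v): 6 ≥ 0 ✓

feasible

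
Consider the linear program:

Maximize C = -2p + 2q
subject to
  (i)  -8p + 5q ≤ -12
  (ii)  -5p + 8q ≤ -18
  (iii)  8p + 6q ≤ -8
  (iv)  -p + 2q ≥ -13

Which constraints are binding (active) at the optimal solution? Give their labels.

(i) and (ii)

Vertices and C = -2p + 2q:
  (2/13, -28/13) → C = -60/13
  (-41/11, -92/11) → C = -102/11
  (22/47, -92/47) → C = -228/47
  (31/11, -56/11) → C = -174/11

The maximum is at (2/13, -28/13). Substituting into each constraint, equality holds for (i) and (ii); the remaining constraints have slack.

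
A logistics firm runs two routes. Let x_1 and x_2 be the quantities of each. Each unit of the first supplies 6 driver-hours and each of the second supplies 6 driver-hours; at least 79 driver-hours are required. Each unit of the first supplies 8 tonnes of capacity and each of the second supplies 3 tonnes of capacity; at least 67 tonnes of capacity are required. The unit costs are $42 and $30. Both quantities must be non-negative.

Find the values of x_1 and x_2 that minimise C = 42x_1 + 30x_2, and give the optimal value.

Corner points and C = 42x_1 + 30x_2:
  (0, 67/3) → C = 670
  (79/6, 0) → C = 553
  (11/2, 23/3) → C = 461
The feasible region is unbounded (it extends along (0, 1), (1, 0)), but C strictly increases along every unbounded feasible direction, so there is no improving ray and the minimum is attained at a vertex.

x_1 = 11/2, x_2 = 23/3, minimum C = 461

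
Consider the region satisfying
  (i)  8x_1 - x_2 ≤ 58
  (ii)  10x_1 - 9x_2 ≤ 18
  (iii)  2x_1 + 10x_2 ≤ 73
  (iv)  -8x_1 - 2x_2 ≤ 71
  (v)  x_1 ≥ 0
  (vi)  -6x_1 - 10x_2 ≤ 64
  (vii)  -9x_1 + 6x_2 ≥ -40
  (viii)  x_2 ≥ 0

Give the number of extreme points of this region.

4

Pairwise boundary intersections that survive every other constraint:
  (837/118, 347/59)
  (9/5, 0)
  (0, 73/10)
  (0, 0)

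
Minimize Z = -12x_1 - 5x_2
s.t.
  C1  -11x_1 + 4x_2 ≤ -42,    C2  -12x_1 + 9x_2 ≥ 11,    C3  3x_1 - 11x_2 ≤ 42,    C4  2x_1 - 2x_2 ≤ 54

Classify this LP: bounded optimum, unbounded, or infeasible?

From the feasible point (422/51, 625/51), moving in the direction (9, 12) keeps every constraint satisfied while Z decreases without bound.

unbounded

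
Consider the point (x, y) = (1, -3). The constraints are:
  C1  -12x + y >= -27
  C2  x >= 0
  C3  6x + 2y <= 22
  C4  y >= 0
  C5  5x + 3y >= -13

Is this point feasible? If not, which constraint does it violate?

Constraint C4: y = -3, which is not ≥ 0. All other constraints are satisfied.

not feasible — violates C4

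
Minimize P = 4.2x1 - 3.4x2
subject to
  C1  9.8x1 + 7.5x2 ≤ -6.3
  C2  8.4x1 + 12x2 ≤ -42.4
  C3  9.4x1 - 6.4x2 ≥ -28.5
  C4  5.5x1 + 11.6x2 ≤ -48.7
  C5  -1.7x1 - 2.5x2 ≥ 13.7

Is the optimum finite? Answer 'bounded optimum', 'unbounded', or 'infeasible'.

Vertices and P = 4.2x1 - 3.4x2:
  (348/47, -2471/235) → P = 78547/1175
  (-15893/3438, -8033/3438) → P = -98596/8595
The feasible region has finitely many vertices and no improving ray; the minimum is -98596/8595 at (-15893/3438, -8033/3438).

bounded optimum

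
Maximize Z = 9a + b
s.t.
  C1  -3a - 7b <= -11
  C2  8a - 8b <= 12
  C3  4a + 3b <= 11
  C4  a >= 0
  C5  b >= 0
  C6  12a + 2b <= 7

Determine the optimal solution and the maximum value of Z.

Vertices and Z = 9a + b:
  (0, 11/7) → Z = 11/7
  (9/26, 37/26) → Z = 59/13
  (0, 7/2) → Z = 7/2

The binding constraints are -3a - 7b = -11 and 12a + 2b = 7.
Solving simultaneously gives a = 9/26, b = 37/26.

a = 9/26, b = 37/26, maximum Z = 59/13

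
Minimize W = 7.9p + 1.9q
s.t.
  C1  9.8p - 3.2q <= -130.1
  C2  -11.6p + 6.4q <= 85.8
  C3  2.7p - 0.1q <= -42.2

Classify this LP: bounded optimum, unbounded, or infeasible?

unbounded

From the feasible point (-21.8, -26.10625), moving in the direction (-6.4, -11.6) keeps every constraint satisfied while W decreases without bound.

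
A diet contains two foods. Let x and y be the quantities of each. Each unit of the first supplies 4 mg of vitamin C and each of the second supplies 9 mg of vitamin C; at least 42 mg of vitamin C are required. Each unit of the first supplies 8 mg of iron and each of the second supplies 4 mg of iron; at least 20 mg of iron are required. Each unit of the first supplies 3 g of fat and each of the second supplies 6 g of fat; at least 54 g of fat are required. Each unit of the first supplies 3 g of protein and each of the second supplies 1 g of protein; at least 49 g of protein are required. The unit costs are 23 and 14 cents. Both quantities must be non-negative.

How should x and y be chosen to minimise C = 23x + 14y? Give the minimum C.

Feasible corners and C = 23x + 14y:
  (0, 49) → C = 686
  (18, 0) → C = 414
  (16, 1) → C = 382
The feasible region is unbounded (it extends along (0, 1), (1, 0)), but C strictly increases along every unbounded feasible direction, so there is no improving ray and the minimum is attained at a vertex.

x = 16, y = 1, minimum C = 382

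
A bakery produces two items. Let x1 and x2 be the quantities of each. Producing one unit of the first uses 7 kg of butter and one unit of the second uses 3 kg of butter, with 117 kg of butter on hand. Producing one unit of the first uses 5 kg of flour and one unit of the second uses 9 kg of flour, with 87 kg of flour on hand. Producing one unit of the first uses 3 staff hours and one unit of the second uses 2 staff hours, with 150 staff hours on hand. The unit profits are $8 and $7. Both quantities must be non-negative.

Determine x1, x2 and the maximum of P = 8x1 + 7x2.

Corner points and P = 8x1 + 7x2:
  (0, 0) → P = 0
  (0, 29/3) → P = 203/3
  (117/7, 0) → P = 936/7
  (33/2, 1/2) → P = 271/2

x1 = 33/2, x2 = 1/2, maximum P = 271/2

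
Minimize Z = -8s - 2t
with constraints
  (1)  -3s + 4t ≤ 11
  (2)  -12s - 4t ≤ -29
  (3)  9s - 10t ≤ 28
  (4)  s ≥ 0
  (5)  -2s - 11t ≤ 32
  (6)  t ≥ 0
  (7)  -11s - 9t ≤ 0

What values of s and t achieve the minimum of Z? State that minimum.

s = 37, t = 61/2, minimum Z = -357

Feasible corners and Z = -8s - 2t:
  (6/5, 73/20) → Z = -169/10
  (37, 61/2) → Z = -357
  (29/12, 0) → Z = -58/3
  (28/9, 0) → Z = -224/9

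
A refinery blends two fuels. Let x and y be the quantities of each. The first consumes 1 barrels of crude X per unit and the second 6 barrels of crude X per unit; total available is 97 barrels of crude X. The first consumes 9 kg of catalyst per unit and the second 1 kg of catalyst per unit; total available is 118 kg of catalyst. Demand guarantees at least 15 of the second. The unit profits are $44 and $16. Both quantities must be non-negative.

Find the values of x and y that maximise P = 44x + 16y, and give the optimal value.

x = 7, y = 15, maximum P = 548

Corner points and P = 44x + 16y:
  (0, 97/6) → P = 776/3
  (0, 15) → P = 240
  (7, 15) → P = 548

At the optimal vertex, x + 6y = 97 and y = 15.
Solving simultaneously gives x = 7, y = 15.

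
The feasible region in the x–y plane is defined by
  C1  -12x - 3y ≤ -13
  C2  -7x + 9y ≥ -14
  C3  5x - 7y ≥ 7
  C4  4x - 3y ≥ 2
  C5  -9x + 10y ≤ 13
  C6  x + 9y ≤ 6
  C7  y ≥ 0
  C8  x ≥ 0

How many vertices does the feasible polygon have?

Of the 28 pairwise boundary intersections, those satisfying every inequality are:
  (5/2, 7/18)
  (2, 0)
  (105/52, 23/52)
  (7/5, 0)

4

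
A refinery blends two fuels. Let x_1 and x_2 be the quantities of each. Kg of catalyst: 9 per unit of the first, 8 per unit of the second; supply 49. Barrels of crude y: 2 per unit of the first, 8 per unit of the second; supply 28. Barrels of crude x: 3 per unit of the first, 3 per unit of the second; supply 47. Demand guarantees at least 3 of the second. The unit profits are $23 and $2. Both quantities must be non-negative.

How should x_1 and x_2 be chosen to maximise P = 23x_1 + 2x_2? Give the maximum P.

x_1 = 2, x_2 = 3, maximum P = 52

Corner points and P = 23x_1 + 2x_2:
  (0, 7/2) → P = 7
  (0, 3) → P = 6
  (2, 3) → P = 52

At the optimal vertex, 2x_1 + 8x_2 = 28 and x_2 = 3.
Solving simultaneously gives x_1 = 2, x_2 = 3.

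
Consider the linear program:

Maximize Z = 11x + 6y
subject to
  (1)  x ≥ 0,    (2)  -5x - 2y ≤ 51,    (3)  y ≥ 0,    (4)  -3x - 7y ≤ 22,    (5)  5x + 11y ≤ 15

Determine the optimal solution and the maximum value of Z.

x = 3, y = 0, maximum Z = 33

Corner points and Z = 11x + 6y:
  (0, 0) → Z = 0
  (0, 15/11) → Z = 90/11
  (3, 0) → Z = 33

The binding constraints are y = 0 and 5x + 11y = 15.
Solving simultaneously gives x = 3, y = 0.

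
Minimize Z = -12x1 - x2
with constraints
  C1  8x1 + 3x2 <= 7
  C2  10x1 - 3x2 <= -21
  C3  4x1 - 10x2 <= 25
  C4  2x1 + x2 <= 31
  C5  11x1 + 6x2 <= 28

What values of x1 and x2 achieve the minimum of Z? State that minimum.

x1 = -7/9, x2 = 119/27, minimum Z = 133/27

The feasible region is unbounded (it extends along (-6, 11), (-5, -2)), but Z strictly increases along every unbounded feasible direction, so there is no improving ray and the minimum is attained at a vertex.

At the optimal vertex, 8x1 + 3x2 = 7 and 10x1 - 3x2 = -21.
Solving simultaneously gives x1 = -7/9, x2 = 119/27.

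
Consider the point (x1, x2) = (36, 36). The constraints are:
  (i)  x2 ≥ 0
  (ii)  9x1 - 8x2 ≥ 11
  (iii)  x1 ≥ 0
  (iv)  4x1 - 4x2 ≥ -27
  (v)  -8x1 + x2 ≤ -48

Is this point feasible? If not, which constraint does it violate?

feasible

(i): 36 ≥ 0 ✓
(ii): 36 ≥ 11 ✓
(iii): 36 ≥ 0 ✓
(iv): 0 ≥ -27 ✓
(v): -252 ≤ -48 ✓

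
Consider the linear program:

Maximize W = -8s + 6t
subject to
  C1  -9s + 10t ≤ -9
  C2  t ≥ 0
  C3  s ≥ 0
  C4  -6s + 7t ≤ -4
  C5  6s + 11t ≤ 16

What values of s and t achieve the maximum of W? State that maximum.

Feasible corners and W = -8s + 6t:
  (1, 0) → W = -8
  (259/159, 30/53) → W = -1532/159
  (8/3, 0) → W = -64/3

At the optimal vertex, -9s + 10t = -9 and t = 0.
Solving simultaneously gives s = 1, t = 0.

s = 1, t = 0, maximum W = -8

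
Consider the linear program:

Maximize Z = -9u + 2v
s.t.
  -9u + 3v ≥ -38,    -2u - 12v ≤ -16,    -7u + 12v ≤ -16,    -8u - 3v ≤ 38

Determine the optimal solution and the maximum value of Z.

u = 32/9, v = 20/27, maximum Z = -824/27

Vertices and Z = -9u + 2v:
  (84/19, 34/57) → Z = -2200/57
  (136/29, 122/87) → Z = -3428/87
  (32/9, 20/27) → Z = -824/27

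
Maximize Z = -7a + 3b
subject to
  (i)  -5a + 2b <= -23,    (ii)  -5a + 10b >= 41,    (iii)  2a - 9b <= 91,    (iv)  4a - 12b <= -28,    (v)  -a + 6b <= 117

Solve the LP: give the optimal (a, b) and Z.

a = 93/7, b = 152/7, maximum Z = -195/7

Extreme points and Z = -7a + 3b:
  (39/5, 8) → Z = -153/5
  (93/7, 152/7) → Z = -195/7
  (231/5, 136/5) → Z = -1209/5

The optimum lies where -5a + 2b = -23 and -a + 6b = 117.
Solving simultaneously gives a = 93/7, b = 152/7.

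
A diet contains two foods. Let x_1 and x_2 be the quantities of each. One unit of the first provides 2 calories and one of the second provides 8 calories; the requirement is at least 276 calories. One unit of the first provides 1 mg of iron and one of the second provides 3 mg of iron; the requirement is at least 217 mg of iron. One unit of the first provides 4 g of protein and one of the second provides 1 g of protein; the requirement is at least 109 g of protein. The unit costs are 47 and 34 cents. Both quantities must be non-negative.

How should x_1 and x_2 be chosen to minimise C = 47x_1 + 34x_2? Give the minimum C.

Feasible corners and C = 47x_1 + 34x_2:
  (0, 109) → C = 3706
  (217, 0) → C = 10199
  (10, 69) → C = 2816
The feasible region is unbounded (it extends along (0, 1), (1, 0)), but C strictly increases along every unbounded feasible direction, so there is no improving ray and the minimum is attained at a vertex.

x_1 = 10, x_2 = 69, minimum C = 2816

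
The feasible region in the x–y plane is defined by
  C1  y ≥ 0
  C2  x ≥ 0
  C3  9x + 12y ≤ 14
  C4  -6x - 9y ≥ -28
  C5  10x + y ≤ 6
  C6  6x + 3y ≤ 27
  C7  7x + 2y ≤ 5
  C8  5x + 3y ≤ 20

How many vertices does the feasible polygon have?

Intersecting each pair of boundary lines and keeping only the points that satisfy every inequality leaves:
  (0, 0)
  (3/5, 0)
  (0, 7/6)
  (16/33, 53/66)
  (7/13, 8/13)

5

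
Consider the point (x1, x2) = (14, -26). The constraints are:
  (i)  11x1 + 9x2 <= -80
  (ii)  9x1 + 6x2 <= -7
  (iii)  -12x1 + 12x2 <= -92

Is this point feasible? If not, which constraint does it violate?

feasible

(i): -80 ≤ -80 ✓
(ii): -30 ≤ -7 ✓
(iii): -480 ≤ -92 ✓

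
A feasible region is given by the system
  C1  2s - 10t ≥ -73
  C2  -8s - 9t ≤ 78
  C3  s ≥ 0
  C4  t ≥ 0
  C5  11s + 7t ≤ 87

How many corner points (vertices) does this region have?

Pairwise boundary intersections that survive every other constraint:
  (0, 73/10)
  (359/124, 977/124)
  (0, 0)
  (87/11, 0)

4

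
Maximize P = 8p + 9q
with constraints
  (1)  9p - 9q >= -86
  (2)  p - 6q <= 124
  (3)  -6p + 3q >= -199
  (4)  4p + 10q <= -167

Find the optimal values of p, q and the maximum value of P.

Corner points and P = 8p + 9q:
  (-544/15, -1202/45) → P = -7958/15
  (-2363/126, -1159/126) → P = -29335/126
  (7, -39/2) → P = -239/2

p = 7, q = -39/2, maximum P = -239/2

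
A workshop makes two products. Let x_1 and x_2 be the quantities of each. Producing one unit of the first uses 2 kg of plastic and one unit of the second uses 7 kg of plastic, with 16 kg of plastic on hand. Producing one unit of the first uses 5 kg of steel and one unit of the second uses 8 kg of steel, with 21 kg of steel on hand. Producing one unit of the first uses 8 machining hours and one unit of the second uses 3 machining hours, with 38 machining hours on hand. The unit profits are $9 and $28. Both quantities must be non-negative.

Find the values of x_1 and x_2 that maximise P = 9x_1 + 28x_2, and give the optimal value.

At the optimal vertex, 2x_1 + 7x_2 = 16 and 5x_1 + 8x_2 = 21.
Solving simultaneously gives x_1 = 1, x_2 = 2.

x_1 = 1, x_2 = 2, maximum P = 65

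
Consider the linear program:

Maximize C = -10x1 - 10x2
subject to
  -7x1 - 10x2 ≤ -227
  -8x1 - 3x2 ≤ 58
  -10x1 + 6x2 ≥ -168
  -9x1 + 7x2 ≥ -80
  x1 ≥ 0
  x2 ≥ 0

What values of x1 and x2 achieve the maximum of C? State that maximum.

x1 = 0, x2 = 227/10, maximum C = -227

Extreme points and C = -10x1 - 10x2:
  (2389/139, 1483/139) → C = -38720/139
  (0, 227/10) → C = -227
  (87/2, 89/2) → C = -880
The feasible region is unbounded (it extends along (0, 1), (3, 5)), but C strictly decreases along every unbounded feasible direction, so there is no improving ray and the maximum is attained at a vertex.

The binding constraints are -7x1 - 10x2 = -227 and x1 = 0.
Solving simultaneously gives x1 = 0, x2 = 227/10.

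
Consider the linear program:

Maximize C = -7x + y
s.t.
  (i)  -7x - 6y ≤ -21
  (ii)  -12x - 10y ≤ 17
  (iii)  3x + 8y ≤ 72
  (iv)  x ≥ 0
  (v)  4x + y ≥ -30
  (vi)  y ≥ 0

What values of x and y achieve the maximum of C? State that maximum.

x = 0, y = 9, maximum C = 9

Extreme points and C = -7x + y:
  (0, 7/2) → C = 7/2
  (3, 0) → C = -21
  (0, 9) → C = 9
  (24, 0) → C = -168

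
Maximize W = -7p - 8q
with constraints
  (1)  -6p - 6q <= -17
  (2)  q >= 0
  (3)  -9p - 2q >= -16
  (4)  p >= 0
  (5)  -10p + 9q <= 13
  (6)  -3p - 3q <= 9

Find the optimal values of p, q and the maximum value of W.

Extreme points and W = -7p - 8q:
  (31/21, 19/14) → W = -445/21
  (25/38, 124/57) → W = -2509/114
  (118/101, 277/101) → W = -3042/101

The binding constraints are -6p - 6q = -17 and -9p - 2q = -16.
Solving simultaneously gives p = 31/21, q = 19/14.

p = 31/21, q = 19/14, maximum W = -445/21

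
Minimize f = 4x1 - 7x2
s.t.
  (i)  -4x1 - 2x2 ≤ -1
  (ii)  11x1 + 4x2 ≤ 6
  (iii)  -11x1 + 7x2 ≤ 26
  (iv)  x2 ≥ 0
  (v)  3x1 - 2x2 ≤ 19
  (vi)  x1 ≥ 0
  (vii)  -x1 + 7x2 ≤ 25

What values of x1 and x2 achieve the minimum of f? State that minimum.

x1 = 0, x2 = 3/2, minimum f = -21/2

Feasible corners and f = 4x1 - 7x2:
  (1/4, 0) → f = 1
  (0, 1/2) → f = -7/2
  (6/11, 0) → f = 24/11
  (0, 3/2) → f = -21/2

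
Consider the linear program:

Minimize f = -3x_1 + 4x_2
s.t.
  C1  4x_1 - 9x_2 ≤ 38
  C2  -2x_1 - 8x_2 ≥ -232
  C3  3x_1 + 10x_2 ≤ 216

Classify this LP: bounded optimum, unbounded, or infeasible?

bounded optimum

Corner points and f = -3x_1 + 4x_2:
  (2324/67, 750/67) → f = -3972/67
  (-148, 66) → f = 708
The feasible region has finitely many vertices and no improving ray; the minimum is -3972/67 at (2324/67, 750/67).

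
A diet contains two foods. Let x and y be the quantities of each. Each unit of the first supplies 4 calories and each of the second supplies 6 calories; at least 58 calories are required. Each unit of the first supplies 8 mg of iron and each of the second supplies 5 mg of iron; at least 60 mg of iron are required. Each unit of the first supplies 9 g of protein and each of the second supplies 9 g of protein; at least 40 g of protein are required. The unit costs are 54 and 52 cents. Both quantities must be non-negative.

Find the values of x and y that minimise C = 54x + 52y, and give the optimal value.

x = 5/2, y = 8, minimum C = 551

Corner points and C = 54x + 52y:
  (0, 12) → C = 624
  (29/2, 0) → C = 783
  (5/2, 8) → C = 551
The feasible region is unbounded (it extends along (0, 1), (1, 0)), but C strictly increases along every unbounded feasible direction, so there is no improving ray and the minimum is attained at a vertex.

The binding constraints are 4x + 6y = 58 and 8x + 5y = 60.
Solving simultaneously gives x = 5/2, y = 8.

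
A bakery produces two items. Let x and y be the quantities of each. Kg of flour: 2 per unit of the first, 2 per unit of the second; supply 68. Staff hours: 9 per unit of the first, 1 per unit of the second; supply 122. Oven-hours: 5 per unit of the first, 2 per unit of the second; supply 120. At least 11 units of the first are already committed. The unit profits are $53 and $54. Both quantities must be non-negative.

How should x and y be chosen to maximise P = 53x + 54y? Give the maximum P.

Vertices and P = 53x + 54y:
  (122/9, 0) → P = 6466/9
  (11, 0) → P = 583
  (11, 23) → P = 1825

The binding constraints are 2x + 2y = 68 and 9x + y = 122.
Solving simultaneously gives x = 11, y = 23.

x = 11, y = 23, maximum P = 1825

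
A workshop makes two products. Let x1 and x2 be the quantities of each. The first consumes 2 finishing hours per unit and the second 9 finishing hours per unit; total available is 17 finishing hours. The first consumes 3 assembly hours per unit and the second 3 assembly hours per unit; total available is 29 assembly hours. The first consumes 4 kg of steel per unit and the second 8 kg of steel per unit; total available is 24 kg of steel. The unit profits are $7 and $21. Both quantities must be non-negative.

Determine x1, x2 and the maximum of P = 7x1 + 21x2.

x1 = 4, x2 = 1, maximum P = 49

Vertices and P = 7x1 + 21x2:
  (0, 0) → P = 0
  (0, 17/9) → P = 119/3
  (6, 0) → P = 42
  (4, 1) → P = 49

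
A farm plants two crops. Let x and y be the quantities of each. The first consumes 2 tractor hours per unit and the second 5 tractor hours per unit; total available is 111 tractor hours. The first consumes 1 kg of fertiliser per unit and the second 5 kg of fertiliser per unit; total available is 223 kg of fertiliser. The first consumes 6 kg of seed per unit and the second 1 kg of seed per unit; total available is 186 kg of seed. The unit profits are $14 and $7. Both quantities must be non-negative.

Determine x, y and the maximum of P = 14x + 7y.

Corner points and P = 14x + 7y:
  (0, 0) → P = 0
  (0, 111/5) → P = 777/5
  (31, 0) → P = 434
  (117/4, 21/2) → P = 483

x = 117/4, y = 21/2, maximum P = 483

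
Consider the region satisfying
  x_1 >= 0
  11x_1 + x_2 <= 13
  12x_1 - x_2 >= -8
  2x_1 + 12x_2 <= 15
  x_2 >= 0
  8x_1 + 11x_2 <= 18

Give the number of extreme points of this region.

5

Pairwise boundary intersections that survive every other constraint:
  (0, 5/4)
  (0, 0)
  (13/11, 0)
  (125/113, 94/113)
  (51/74, 42/37)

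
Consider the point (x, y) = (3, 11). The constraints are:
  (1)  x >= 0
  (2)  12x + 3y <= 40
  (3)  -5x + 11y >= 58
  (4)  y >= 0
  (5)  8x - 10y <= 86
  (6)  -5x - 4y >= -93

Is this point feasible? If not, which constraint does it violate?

not feasible — violates (2)

Constraint (2): 12x + 3y = 69, which is not ≤ 40. All other constraints are satisfied.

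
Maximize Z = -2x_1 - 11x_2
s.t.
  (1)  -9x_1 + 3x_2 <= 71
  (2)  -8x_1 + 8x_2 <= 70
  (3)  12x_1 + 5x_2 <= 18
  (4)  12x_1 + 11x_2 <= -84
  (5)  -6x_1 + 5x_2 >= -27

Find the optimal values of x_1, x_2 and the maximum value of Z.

x_1 = -436/27, x_2 = -223/9, maximum Z = 8231/27

Corner points and Z = -2x_1 - 11x_2:
  (-1033/135, 32/45) → Z = 202/27
  (-436/27, -223/9) → Z = 8231/27
  (-41/42, -46/7) → Z = 1559/21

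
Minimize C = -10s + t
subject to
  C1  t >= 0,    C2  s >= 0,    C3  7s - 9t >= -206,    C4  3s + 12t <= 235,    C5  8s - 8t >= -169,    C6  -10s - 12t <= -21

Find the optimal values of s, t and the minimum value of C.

Extreme points and C = -10s + t:
  (235/3, 0) → C = -2350/3
  (21/10, 0) → C = -21
  (0, 235/12) → C = 235/12
  (0, 7/4) → C = 7/4

s = 235/3, t = 0, minimum C = -2350/3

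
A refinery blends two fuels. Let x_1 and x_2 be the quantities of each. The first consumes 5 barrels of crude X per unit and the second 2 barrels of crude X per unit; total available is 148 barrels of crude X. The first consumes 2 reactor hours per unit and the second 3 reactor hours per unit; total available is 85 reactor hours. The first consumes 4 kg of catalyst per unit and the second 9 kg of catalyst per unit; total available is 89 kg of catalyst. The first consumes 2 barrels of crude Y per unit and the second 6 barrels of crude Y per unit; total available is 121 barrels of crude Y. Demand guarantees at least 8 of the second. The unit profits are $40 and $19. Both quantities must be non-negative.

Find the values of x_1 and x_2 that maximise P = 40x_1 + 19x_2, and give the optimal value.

Feasible corners and P = 40x_1 + 19x_2:
  (0, 89/9) → P = 1691/9
  (0, 8) → P = 152
  (17/4, 8) → P = 322

The binding constraints are 4x_1 + 9x_2 = 89 and x_2 = 8.
Solving simultaneously gives x_1 = 17/4, x_2 = 8.

x_1 = 17/4, x_2 = 8, maximum P = 322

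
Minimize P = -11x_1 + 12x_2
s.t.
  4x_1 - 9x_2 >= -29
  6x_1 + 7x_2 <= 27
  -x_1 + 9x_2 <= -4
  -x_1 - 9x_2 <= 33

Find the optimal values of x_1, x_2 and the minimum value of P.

Extreme points and P = -11x_1 + 12x_2:
  (-11, -5/3) → P = 101
  (-62/5, -103/45) → P = 1634/15
  (271/61, 3/61) → P = -2945/61
  (474/47, -225/47) → P = -7914/47

x_1 = 474/47, x_2 = -225/47, minimum P = -7914/47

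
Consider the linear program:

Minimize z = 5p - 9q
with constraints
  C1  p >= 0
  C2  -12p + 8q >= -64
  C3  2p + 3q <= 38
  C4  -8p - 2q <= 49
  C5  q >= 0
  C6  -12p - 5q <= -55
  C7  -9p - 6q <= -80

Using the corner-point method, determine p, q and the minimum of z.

Extreme points and z = 5p - 9q:
  (124/13, 82/13) → z = -118/13
  (64/9, 8/3) → z = 104/9
  (4/5, 182/15) → z = -526/5

The optimum lies where 2p + 3q = 38 and -9p - 6q = -80.
Solving simultaneously gives p = 4/5, q = 182/15.

p = 4/5, q = 182/15, minimum z = -526/5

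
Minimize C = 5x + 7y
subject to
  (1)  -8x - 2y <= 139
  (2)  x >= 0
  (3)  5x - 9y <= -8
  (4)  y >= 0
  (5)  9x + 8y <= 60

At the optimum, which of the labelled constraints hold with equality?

Vertices and C = 5x + 7y:
  (0, 8/9) → C = 56/9
  (0, 15/2) → C = 105/2
  (476/121, 372/121) → C = 4984/121

The minimum is at (0, 8/9). Substituting into each constraint, equality holds for (2) and (3); the remaining constraints have slack.

(2) and (3)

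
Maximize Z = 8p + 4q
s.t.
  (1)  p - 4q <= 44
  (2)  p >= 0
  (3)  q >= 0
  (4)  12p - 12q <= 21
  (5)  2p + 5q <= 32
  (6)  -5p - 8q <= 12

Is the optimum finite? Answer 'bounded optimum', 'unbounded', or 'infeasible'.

Vertices and Z = 8p + 4q:
  (0, 0) → Z = 0
  (0, 32/5) → Z = 128/5
  (7/4, 0) → Z = 14
  (163/28, 57/14) → Z = 440/7
The feasible region has finitely many vertices and no improving ray; the maximum is 440/7 at (163/28, 57/14).

bounded optimum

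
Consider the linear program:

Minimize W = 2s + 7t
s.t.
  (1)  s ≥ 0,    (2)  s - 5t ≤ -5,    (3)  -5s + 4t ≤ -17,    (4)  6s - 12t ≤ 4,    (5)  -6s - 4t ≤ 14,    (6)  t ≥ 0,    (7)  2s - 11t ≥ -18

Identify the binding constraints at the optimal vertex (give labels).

Vertices and W = 2s + 7t:
  (47/9, 41/18) → W = 475/18
  (259/47, 124/47) → W = 1386/47
  (130/21, 58/21) → W = 222/7

The minimum is at (47/9, 41/18). Substituting into each constraint, equality holds for (3) and (4); the remaining constraints have slack.

(3) and (4)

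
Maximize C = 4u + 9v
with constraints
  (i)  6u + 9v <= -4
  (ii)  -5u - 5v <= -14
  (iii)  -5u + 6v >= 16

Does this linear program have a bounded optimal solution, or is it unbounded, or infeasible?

infeasible

The boundaries 6u + 9v = -4 and -5u - 5v = -14 meet at (146/15, -104/15), but that point violates -5u + 6v ≥ 16. Every candidate vertex is excluded by some other constraint, so the feasible region is empty.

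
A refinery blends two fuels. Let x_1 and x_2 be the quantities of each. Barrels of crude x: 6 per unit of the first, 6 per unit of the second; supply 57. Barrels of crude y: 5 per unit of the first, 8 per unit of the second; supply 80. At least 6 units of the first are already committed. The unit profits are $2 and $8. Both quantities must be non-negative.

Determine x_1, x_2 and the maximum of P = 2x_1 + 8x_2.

x_1 = 6, x_2 = 7/2, maximum P = 40

Feasible corners and P = 2x_1 + 8x_2:
  (19/2, 0) → P = 19
  (6, 0) → P = 12
  (6, 7/2) → P = 40

The binding constraints are 6x_1 + 6x_2 = 57 and x_1 = 6.
Solving simultaneously gives x_1 = 6, x_2 = 7/2.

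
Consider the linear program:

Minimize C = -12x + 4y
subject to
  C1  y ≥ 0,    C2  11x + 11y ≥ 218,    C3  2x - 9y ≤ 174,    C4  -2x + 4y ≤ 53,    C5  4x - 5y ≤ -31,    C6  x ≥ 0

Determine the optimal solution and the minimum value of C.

Feasible corners and C = -12x + 4y:
  (289/66, 1019/66) → C = 304/33
  (749/99, 1213/99) → C = -376/9
  (47/2, 25) → C = -182

At the optimal vertex, -2x + 4y = 53 and 4x - 5y = -31.
Solving simultaneously gives x = 47/2, y = 25.

x = 47/2, y = 25, minimum C = -182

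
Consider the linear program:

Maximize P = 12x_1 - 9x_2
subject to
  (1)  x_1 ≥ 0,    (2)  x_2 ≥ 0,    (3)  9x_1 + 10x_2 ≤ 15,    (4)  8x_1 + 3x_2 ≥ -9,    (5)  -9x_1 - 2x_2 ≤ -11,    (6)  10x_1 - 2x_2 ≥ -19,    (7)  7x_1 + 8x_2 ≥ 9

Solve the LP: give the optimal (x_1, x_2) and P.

x_1 = 5/3, x_2 = 0, maximum P = 20

Extreme points and P = 12x_1 - 9x_2:
  (5/3, 0) → P = 20
  (9/7, 0) → P = 108/7
  (10/9, 1/2) → P = 53/6
  (35/29, 2/29) → P = 402/29

The optimum lies where x_2 = 0 and 9x_1 + 10x_2 = 15.
Solving simultaneously gives x_1 = 5/3, x_2 = 0.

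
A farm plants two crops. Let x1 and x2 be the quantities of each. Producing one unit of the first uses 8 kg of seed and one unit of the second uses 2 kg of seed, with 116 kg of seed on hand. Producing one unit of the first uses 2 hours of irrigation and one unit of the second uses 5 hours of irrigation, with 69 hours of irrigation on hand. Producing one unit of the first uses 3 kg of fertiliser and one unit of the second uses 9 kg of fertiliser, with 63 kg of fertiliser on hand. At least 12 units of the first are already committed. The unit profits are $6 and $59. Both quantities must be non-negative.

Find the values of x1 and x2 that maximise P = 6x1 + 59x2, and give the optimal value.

Corner points and P = 6x1 + 59x2:
  (29/2, 0) → P = 87
  (12, 0) → P = 72
  (153/11, 26/11) → P = 2452/11
  (12, 3) → P = 249

At the optimal vertex, 3x1 + 9x2 = 63 and x1 = 12.
Solving simultaneously gives x1 = 12, x2 = 3.

x1 = 12, x2 = 3, maximum P = 249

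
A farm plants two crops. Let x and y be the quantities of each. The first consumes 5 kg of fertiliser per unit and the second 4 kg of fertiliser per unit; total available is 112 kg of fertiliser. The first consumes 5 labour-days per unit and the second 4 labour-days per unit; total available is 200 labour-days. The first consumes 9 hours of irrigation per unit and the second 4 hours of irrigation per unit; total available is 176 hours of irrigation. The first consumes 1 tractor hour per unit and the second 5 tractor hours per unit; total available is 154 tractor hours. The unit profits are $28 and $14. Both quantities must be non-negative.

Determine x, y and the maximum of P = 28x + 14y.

Vertices and P = 28x + 14y:
  (0, 0) → P = 0
  (0, 28) → P = 392
  (176/9, 0) → P = 4928/9
  (16, 8) → P = 560

x = 16, y = 8, maximum P = 560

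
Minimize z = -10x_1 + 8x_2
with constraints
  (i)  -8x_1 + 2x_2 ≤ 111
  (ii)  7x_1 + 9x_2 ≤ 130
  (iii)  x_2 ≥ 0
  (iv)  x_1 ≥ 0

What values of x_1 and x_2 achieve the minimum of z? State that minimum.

Extreme points and z = -10x_1 + 8x_2:
  (130/7, 0) → z = -1300/7
  (0, 130/9) → z = 1040/9
  (0, 0) → z = 0

x_1 = 130/7, x_2 = 0, minimum z = -1300/7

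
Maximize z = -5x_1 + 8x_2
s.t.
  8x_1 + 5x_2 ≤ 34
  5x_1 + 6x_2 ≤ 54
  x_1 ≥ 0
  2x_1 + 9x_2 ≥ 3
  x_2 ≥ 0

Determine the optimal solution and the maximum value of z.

x_1 = 0, x_2 = 34/5, maximum z = 272/5

Corner points and z = -5x_1 + 8x_2:
  (0, 34/5) → z = 272/5
  (17/4, 0) → z = -85/4
  (0, 1/3) → z = 8/3
  (3/2, 0) → z = -15/2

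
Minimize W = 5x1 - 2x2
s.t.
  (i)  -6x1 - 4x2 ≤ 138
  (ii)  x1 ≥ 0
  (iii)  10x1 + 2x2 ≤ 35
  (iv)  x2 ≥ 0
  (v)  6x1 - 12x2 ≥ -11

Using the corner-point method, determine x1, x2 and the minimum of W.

Feasible corners and W = 5x1 - 2x2:
  (0, 0) → W = 0
  (0, 11/12) → W = -11/6
  (7/2, 0) → W = 35/2
  (199/66, 80/33) → W = 225/22

At the optimal vertex, x1 = 0 and 6x1 - 12x2 = -11.
Solving simultaneously gives x1 = 0, x2 = 11/12.

x1 = 0, x2 = 11/12, minimum W = -11/6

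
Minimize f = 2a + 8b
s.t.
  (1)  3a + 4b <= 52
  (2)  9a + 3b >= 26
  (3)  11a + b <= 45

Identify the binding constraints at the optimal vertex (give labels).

Extreme points and f = 2a + 8b:
  (-52/27, 130/9) → f = 3016/27
  (128/41, 437/41) → f = 3752/41
  (109/24, -119/24) → f = -367/12

The minimum is at (109/24, -119/24). Substituting into each constraint, equality holds for (2) and (3); the remaining constraints have slack.

(2) and (3)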